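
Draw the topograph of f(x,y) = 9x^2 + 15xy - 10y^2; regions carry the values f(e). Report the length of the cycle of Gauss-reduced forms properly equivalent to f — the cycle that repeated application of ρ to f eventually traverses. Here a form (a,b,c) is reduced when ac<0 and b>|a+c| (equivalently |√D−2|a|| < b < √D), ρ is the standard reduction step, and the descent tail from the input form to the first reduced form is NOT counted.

D = 585, ⌊√D⌋ = 24
river: ρ → (-10,5,14)
river: ρ → (14,23,-1)
river: ρ → (-1,23,14)
river: ρ → (14,5,-10)
river: ρ → (-10,15,9)
river: ρ → (9,21,-4)
river: ρ → (-4,19,14)
river: ρ → (14,9,-9)
river: ρ → (-9,9,14)
river: ρ → (14,19,-4)
river: ρ → (-4,21,9)
river: ρ → (9,15,-10)
ρ-cycle length = 12 (tail of 0 descent steps not counted)

12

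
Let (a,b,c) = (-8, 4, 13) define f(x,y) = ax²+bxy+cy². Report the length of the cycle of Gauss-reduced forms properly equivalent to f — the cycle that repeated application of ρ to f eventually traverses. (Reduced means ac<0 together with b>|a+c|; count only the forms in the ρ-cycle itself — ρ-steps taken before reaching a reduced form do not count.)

D = 432, ⌊√D⌋ = 20
descent: ρ → (13,-4,-8)
descent: ρ → (-8,20,1)  [lands on river]
river: ρ → (1,20,-8)
river: ρ → (-8,12,9)
river: ρ → (9,6,-11)
river: ρ → (-11,16,4)
river: ρ → (4,16,-11)
river: ρ → (-11,6,9)
river: ρ → (9,12,-8)
ρ-cycle length = 8 (tail of 2 descent steps not counted)

8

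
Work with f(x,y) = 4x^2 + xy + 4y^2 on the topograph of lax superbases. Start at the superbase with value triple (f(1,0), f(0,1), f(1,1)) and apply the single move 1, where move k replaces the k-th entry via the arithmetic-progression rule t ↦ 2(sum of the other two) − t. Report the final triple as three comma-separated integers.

start (4,4,9) = (f(1,0),f(0,1),f(1,1))
replace slot 1: 2·(4+9) − 4 = 22 → (22,4,9)

22,4,9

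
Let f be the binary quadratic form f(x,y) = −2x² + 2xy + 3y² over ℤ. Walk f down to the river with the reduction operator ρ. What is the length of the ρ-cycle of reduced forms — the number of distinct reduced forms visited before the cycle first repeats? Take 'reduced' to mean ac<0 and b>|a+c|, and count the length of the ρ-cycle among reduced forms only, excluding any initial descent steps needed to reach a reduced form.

D = 28, ⌊√D⌋ = 5
river: ρ → (3,4,-1)
river: ρ → (-1,4,3)
river: ρ → (3,2,-2)
river: ρ → (-2,2,3)
ρ-cycle length = 4 (tail of 0 descent steps not counted)

4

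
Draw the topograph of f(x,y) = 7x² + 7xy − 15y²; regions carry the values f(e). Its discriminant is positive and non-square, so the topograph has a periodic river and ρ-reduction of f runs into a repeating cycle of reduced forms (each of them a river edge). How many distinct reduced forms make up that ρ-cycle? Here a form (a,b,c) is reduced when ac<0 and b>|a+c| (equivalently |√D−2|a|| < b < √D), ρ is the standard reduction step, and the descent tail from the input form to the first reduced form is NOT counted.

D = 469, ⌊√D⌋ = 21
descent: ρ → (-15,-7,7)
descent: ρ → (7,21,-1)  [lands on river]
river: ρ → (-1,21,7)
ρ-cycle length = 2 (tail of 2 descent steps not counted)

2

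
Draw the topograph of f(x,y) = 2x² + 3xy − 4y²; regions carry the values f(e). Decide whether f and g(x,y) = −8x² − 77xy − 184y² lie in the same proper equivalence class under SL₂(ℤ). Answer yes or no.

D₁ = 41, D₂ = 41
river cycle of f (length 10): (-4, 5, 1), (1, 5, -4), (-4, 3, 2), (2, 5, -2), (-2, 3, 4), (4, 5, -1), (-1, 5, 4), (4, 3, -2), (-2, 5, 2), (2, 3, -4)
river cycle of g (length 10): (1, 5, -4), (-4, 3, 2), (2, 5, -2), (-2, 3, 4), (4, 5, -1), (-1, 5, 4), (4, 3, -2), (-2, 5, 2), (2, 3, -4), (-4, 5, 1)
cycles coincide ⇒ equivalent

yes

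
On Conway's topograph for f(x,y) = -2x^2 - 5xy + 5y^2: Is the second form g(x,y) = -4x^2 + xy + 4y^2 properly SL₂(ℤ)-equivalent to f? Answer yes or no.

D₁ = 65, D₂ = 65
river cycle of f (length 6): (5, 5, -2), (-2, 7, 2), (2, 5, -5), (-5, 5, 2), (2, 7, -2), (-2, 5, 5)
river cycle of g (length 6): (4, 7, -1), (-1, 7, 4), (4, 1, -4), (-4, 7, 1), (1, 7, -4), (-4, 1, 4)
cycles differ ⇒ inequivalent

no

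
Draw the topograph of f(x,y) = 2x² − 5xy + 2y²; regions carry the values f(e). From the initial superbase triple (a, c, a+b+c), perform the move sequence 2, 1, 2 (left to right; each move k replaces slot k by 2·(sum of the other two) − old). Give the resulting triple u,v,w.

start (2,2,-1) = (f(1,0),f(0,1),f(1,1))
replace slot 2: 2·(2+(-1)) − 2 = 0 → (2,0,-1)
replace slot 1: 2·(0+(-1)) − 2 = -4 → (-4,0,-1)
replace slot 2: 2·((-4)+(-1)) − 0 = -10 → (-4,-10,-1)

-4,-10,-1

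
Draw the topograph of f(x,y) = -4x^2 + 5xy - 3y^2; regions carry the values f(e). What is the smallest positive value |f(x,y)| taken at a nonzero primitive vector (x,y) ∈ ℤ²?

translate: b→3 (≡-5 mod 8), so (4,-5,3)→(4,3,2)
flip: (4,3,2)→(2,-3,4)
translate: b→1 (≡-3 mod 4), so (2,-3,4)→(2,1,3)
reduced (well bottom): (2,1,3) with a≤c, −a<b≤a
well minimum |f| = |-2| = 2 (negative-definite)

2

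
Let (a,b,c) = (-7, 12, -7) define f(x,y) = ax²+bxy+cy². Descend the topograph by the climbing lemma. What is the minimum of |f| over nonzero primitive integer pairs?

translate: b→2 (≡-12 mod 14), so (7,-12,7)→(7,2,2)
flip: (7,2,2)→(2,-2,7)
translate: b→2 (≡-2 mod 4), so (2,-2,7)→(2,2,7)
reduced (well bottom): (2,2,7) with a≤c, −a<b≤a
well minimum |f| = |-2| = 2 (negative-definite)

2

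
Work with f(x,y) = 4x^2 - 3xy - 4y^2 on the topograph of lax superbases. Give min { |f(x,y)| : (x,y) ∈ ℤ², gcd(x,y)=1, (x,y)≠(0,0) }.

descent: ρ → (-4,3,4)  [lands on river]
river: ρ → (4,5,-3)
river: ρ → (-3,7,2)
river: ρ → (2,5,-6)
river: ρ → (-6,7,1)
river: ρ → (1,7,-6)
river: ρ → (-6,5,2)
river: ρ → (2,7,-3)
river: ρ → (-3,5,4)
river: ρ → (4,3,-4)
river: ρ → (-4,5,3)
river: ρ → (3,7,-2)
river: ρ → (-2,5,6)
river: ρ → (6,7,-1)
river: ρ → (-1,7,6)
river: ρ → (6,5,-2)
river: ρ → (-2,7,3)
river: ρ → (3,5,-4)
closes: descent 1, river 18
min |a| on river = 1

1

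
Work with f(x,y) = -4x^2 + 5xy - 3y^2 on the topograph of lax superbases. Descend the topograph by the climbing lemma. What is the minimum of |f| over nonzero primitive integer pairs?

translate: b→3 (≡-5 mod 8), so (4,-5,3)→(4,3,2)
flip: (4,3,2)→(2,-3,4)
translate: b→1 (≡-3 mod 4), so (2,-3,4)→(2,1,3)
reduced (well bottom): (2,1,3) with a≤c, −a<b≤a
well minimum |f| = |-2| = 2 (negative-definite)

2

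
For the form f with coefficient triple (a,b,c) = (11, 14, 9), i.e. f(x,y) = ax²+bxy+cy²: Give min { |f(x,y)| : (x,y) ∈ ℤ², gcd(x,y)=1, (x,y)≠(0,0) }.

translate: b→-8 (≡14 mod 22), so (11,14,9)→(11,-8,6)
flip: (11,-8,6)→(6,8,11)
translate: b→-4 (≡8 mod 12), so (6,8,11)→(6,-4,9)
reduced (well bottom): (6,-4,9) with a≤c, −a<b≤a
well minimum = a = 6

6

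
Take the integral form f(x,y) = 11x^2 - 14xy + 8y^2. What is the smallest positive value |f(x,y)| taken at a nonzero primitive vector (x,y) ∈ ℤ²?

translate: b→8 (≡-14 mod 22), so (11,-14,8)→(11,8,5)
flip: (11,8,5)→(5,-8,11)
translate: b→2 (≡-8 mod 10), so (5,-8,11)→(5,2,8)
reduced (well bottom): (5,2,8) with a≤c, −a<b≤a
well minimum = a = 5

5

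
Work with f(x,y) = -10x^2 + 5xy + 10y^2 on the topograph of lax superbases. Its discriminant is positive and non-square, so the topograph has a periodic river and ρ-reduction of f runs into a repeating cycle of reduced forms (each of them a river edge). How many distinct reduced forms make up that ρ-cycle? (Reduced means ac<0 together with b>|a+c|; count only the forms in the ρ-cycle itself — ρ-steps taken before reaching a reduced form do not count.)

D = 425, ⌊√D⌋ = 20
river: ρ → (10,15,-5)
river: ρ → (-5,15,10)
river: ρ → (10,5,-10)
river: ρ → (-10,15,5)
river: ρ → (5,15,-10)
river: ρ → (-10,5,10)
ρ-cycle length = 6 (tail of 0 descent steps not counted)

6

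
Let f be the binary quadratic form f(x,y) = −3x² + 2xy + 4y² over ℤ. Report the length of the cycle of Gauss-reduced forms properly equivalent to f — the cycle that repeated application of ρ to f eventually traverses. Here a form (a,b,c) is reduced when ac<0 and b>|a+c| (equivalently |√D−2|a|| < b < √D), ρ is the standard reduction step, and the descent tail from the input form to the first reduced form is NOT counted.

D = 52, ⌊√D⌋ = 7
river: ρ → (4,6,-1)
river: ρ → (-1,6,4)
river: ρ → (4,2,-3)
river: ρ → (-3,4,3)
river: ρ → (3,2,-4)
river: ρ → (-4,6,1)
river: ρ → (1,6,-4)
river: ρ → (-4,2,3)
river: ρ → (3,4,-3)
river: ρ → (-3,2,4)
ρ-cycle length = 10 (tail of 0 descent steps not counted)

10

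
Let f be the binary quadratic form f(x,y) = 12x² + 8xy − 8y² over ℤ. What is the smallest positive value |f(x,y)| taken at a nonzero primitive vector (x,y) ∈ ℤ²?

river: ρ → (-8,8,12)
river: ρ → (12,16,-4)
river: ρ → (-4,16,12)
river: ρ → (12,8,-8)
closes: descent 0, river 4
min |a| on river = 4

4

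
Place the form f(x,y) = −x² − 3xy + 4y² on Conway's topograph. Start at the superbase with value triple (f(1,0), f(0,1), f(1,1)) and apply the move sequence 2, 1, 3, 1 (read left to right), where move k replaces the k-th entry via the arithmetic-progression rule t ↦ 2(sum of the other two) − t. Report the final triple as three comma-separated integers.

start (-1,4,0) = (f(1,0),f(0,1),f(1,1))
replace slot 2: 2·((-1)+0) − 4 = -6 → (-1,-6,0)
replace slot 1: 2·((-6)+0) − (-1) = -11 → (-11,-6,0)
replace slot 3: 2·((-11)+(-6)) − 0 = -34 → (-11,-6,-34)
replace slot 1: 2·((-6)+(-34)) − (-11) = -69 → (-69,-6,-34)

-69,-6,-34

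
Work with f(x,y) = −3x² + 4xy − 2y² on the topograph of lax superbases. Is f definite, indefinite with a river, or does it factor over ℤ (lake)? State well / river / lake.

D = b²−4ac = 4² − 4·(-3)·(-2) = -8
D < 0 ⇒ definite ⇒ every region one sign ⇒ single well

well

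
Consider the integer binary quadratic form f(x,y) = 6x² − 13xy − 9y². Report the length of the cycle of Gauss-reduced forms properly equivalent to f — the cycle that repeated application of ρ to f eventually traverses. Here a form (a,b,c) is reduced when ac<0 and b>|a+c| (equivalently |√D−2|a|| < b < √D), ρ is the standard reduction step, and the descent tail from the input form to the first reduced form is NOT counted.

D = 385, ⌊√D⌋ = 19
descent: ρ → (-9,13,6)  [lands on river]
river: ρ → (6,11,-11)
river: ρ → (-11,11,6)
river: ρ → (6,13,-9)
river: ρ → (-9,5,10)
river: ρ → (10,15,-4)
river: ρ → (-4,17,6)
river: ρ → (6,19,-1)
river: ρ → (-1,19,6)
river: ρ → (6,17,-4)
river: ρ → (-4,15,10)
river: ρ → (10,5,-9)
ρ-cycle length = 12 (tail of 1 descent step not counted)

12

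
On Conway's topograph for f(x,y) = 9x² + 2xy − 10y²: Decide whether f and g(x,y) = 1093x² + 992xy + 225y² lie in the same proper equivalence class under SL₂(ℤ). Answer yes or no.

D₁ = 364, D₂ = 364
river cycle of f (length 8): (-10, 18, 1), (1, 18, -10), (-10, 2, 9), (9, 16, -3), (-3, 14, 14), (14, 14, -3), (-3, 16, 9), (9, 2, -10)
river cycle of g (length 8): (9, 2, -10), (-10, 18, 1), (1, 18, -10), (-10, 2, 9), (9, 16, -3), (-3, 14, 14), (14, 14, -3), (-3, 16, 9)
cycles coincide ⇒ equivalent

yes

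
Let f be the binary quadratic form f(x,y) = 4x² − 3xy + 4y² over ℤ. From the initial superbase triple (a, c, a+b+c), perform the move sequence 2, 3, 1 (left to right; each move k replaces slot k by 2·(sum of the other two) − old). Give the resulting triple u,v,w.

start (4,4,5) = (f(1,0),f(0,1),f(1,1))
replace slot 2: 2·(4+5) − 4 = 14 → (4,14,5)
replace slot 3: 2·(4+14) − 5 = 31 → (4,14,31)
replace slot 1: 2·(14+31) − 4 = 86 → (86,14,31)

86,14,31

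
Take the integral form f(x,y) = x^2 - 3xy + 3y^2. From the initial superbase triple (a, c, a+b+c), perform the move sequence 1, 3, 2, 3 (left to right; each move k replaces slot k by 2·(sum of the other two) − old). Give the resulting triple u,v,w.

start (1,3,1) = (f(1,0),f(0,1),f(1,1))
replace slot 1: 2·(3+1) − 1 = 7 → (7,3,1)
replace slot 3: 2·(7+3) − 1 = 19 → (7,3,19)
replace slot 2: 2·(7+19) − 3 = 49 → (7,49,19)
replace slot 3: 2·(7+49) − 19 = 93 → (7,49,93)

7,49,93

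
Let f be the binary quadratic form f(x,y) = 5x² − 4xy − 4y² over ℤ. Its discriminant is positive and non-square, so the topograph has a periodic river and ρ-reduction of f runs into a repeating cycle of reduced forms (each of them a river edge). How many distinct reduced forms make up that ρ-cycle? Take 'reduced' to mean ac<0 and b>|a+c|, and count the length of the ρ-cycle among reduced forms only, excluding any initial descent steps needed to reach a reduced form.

D = 96, ⌊√D⌋ = 9
descent: ρ → (-4,4,5)  [lands on river]
river: ρ → (5,6,-3)
river: ρ → (-3,6,5)
river: ρ → (5,4,-4)
ρ-cycle length = 4 (tail of 1 descent step not counted)

4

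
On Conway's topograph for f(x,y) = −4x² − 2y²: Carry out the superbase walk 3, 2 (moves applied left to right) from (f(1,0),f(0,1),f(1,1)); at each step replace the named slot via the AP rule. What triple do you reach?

start (-4,-2,-6) = (f(1,0),f(0,1),f(1,1))
replace slot 3: 2·((-4)+(-2)) − (-6) = -6 → (-4,-2,-6)
replace slot 2: 2·((-4)+(-6)) − (-2) = -18 → (-4,-18,-6)

-4,-18,-6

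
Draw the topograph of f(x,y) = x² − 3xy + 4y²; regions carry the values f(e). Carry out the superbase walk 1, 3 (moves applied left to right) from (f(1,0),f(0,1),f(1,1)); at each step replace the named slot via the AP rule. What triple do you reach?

start (1,4,2) = (f(1,0),f(0,1),f(1,1))
replace slot 1: 2·(4+2) − 1 = 11 → (11,4,2)
replace slot 3: 2·(11+4) − 2 = 28 → (11,4,28)

11,4,28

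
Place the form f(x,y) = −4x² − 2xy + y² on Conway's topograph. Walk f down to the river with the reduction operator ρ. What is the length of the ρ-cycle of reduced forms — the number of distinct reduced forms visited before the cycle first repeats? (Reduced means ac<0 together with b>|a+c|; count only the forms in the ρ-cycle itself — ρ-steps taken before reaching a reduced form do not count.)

D = 20, ⌊√D⌋ = 4
descent: ρ → (1,4,-1)  [lands on river]
river: ρ → (-1,4,1)
ρ-cycle length = 2 (tail of 1 descent step not counted)

2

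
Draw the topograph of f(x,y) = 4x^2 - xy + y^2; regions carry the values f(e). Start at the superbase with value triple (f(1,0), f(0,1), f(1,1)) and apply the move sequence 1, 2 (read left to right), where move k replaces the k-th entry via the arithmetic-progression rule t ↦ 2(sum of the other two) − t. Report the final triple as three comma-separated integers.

start (4,1,4) = (f(1,0),f(0,1),f(1,1))
replace slot 1: 2·(1+4) − 4 = 6 → (6,1,4)
replace slot 2: 2·(6+4) − 1 = 19 → (6,19,4)

6,19,4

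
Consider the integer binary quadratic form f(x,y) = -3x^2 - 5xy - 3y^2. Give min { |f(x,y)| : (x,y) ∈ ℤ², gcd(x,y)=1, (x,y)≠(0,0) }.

translate: b→-1 (≡5 mod 6), so (3,5,3)→(3,-1,1)
flip: (3,-1,1)→(1,1,3)
reduced (well bottom): (1,1,3) with a≤c, −a<b≤a
well minimum |f| = |-1| = 1 (negative-definite)

1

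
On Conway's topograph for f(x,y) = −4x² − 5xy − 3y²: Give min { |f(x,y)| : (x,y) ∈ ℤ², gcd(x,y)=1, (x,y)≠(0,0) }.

translate: b→-3 (≡5 mod 8), so (4,5,3)→(4,-3,2)
flip: (4,-3,2)→(2,3,4)
translate: b→-1 (≡3 mod 4), so (2,3,4)→(2,-1,3)
reduced (well bottom): (2,-1,3) with a≤c, −a<b≤a
well minimum |f| = |-2| = 2 (negative-definite)

2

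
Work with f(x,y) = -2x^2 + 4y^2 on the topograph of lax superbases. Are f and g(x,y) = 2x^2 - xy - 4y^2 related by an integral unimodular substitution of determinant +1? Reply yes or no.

D₁ = 32, D₂ = 33
discriminants differ ⇒ not SL₂(ℤ)-equivalent

no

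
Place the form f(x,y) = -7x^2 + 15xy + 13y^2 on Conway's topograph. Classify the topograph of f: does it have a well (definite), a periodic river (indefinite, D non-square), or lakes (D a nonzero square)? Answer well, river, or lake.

D = b²−4ac = 15² − 4·(-7)·13 = 589
D > 0 non-square ⇒ indefinite ⇒ periodic river

river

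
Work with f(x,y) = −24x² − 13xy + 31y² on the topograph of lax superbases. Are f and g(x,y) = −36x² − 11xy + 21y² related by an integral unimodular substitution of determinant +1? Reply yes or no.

D₁ = 3145, D₂ = 3145
river cycle of f (length 42): (31, 13, -24), (-24, 35, 20), (20, 45, -14), (-14, 39, 29), (29, 19, -24), (-24, 29, 24), (24, 19, -29), (-29, 39, 14), (14, 45, -20), (-20, 35, 24), … (32 more)
river cycle of g (length 46): (21, 53, -4), (-4, 51, 34), (34, 17, -21), (-21, 25, 30), (30, 35, -16), (-16, 29, 36), (36, 43, -9), (-9, 47, 26), (26, 5, -30), (-30, 55, 1), … (36 more)
cycles differ ⇒ inequivalent

no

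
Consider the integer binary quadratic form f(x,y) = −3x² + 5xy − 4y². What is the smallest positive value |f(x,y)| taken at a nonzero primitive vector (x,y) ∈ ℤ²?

translate: b→1 (≡-5 mod 6), so (3,-5,4)→(3,1,2)
flip: (3,1,2)→(2,-1,3)
reduced (well bottom): (2,-1,3) with a≤c, −a<b≤a
well minimum |f| = |-2| = 2 (negative-definite)

2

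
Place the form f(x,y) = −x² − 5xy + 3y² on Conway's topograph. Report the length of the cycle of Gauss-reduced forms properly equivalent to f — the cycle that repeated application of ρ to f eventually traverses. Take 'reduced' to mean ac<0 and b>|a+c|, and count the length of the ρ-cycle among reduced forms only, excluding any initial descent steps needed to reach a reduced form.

D = 37, ⌊√D⌋ = 6
descent: ρ → (3,5,-1)  [lands on river]
river: ρ → (-1,5,3)
river: ρ → (3,1,-3)
river: ρ → (-3,5,1)
river: ρ → (1,5,-3)
river: ρ → (-3,1,3)
ρ-cycle length = 6 (tail of 1 descent step not counted)

6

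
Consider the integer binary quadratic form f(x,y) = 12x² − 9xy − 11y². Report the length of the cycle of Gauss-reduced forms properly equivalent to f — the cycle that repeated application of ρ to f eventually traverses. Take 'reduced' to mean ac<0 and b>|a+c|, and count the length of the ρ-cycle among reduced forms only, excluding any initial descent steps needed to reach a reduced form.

D = 609, ⌊√D⌋ = 24
descent: ρ → (-11,9,12)  [lands on river]
river: ρ → (12,15,-8)
river: ρ → (-8,17,10)
river: ρ → (10,23,-2)
river: ρ → (-2,21,21)
river: ρ → (21,21,-2)
river: ρ → (-2,23,10)
river: ρ → (10,17,-8)
river: ρ → (-8,15,12)
river: ρ → (12,9,-11)
river: ρ → (-11,13,10)
river: ρ → (10,7,-14)
river: ρ → (-14,21,3)
river: ρ → (3,21,-14)
river: ρ → (-14,7,10)
river: ρ → (10,13,-11)
ρ-cycle length = 16 (tail of 1 descent step not counted)

16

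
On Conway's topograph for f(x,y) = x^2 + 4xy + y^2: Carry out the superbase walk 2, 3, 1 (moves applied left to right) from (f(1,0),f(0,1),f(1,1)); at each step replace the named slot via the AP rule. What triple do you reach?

start (1,1,6) = (f(1,0),f(0,1),f(1,1))
replace slot 2: 2·(1+6) − 1 = 13 → (1,13,6)
replace slot 3: 2·(1+13) − 6 = 22 → (1,13,22)
replace slot 1: 2·(13+22) − 1 = 69 → (69,13,22)

69,13,22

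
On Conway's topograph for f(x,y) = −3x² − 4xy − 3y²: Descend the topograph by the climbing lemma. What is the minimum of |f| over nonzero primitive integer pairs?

translate: b→-2 (≡4 mod 6), so (3,4,3)→(3,-2,2)
flip: (3,-2,2)→(2,2,3)
reduced (well bottom): (2,2,3) with a≤c, −a<b≤a
well minimum |f| = |-2| = 2 (negative-definite)

2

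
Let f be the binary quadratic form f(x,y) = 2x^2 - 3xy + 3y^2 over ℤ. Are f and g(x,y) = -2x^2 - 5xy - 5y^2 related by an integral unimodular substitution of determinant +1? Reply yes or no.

D₁ = -15, D₂ = -15
f: translate: b→1 (≡-3 mod 4), so (2,-3,3)→(2,1,2)
f: reduced (well bottom): (2,1,2) with a≤c, −a<b≤a
g is negative-definite; reduce −g:
−g: translate: b→1 (≡5 mod 4), so (2,5,5)→(2,1,2)
−g: reduced (well bottom): (2,1,2) with a≤c, −a<b≤a
flip sign back: reduced form of g is (-2,-1,-2)
reduced forms (2, 1, 2) vs (-2, -1, -2) ⇒ inequivalent

no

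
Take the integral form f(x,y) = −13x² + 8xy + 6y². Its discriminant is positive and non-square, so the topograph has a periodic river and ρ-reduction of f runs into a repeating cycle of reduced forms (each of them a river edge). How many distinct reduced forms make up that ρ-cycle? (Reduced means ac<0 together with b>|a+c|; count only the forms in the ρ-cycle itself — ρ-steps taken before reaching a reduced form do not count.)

D = 376, ⌊√D⌋ = 19
river: ρ → (6,16,-5)
river: ρ → (-5,14,9)
river: ρ → (9,4,-10)
river: ρ → (-10,16,3)
river: ρ → (3,14,-15)
river: ρ → (-15,16,2)
river: ρ → (2,16,-15)
river: ρ → (-15,14,3)
river: ρ → (3,16,-10)
river: ρ → (-10,4,9)
river: ρ → (9,14,-5)
river: ρ → (-5,16,6)
river: ρ → (6,8,-13)
river: ρ → (-13,18,1)
river: ρ → (1,18,-13)
river: ρ → (-13,8,6)
ρ-cycle length = 16 (tail of 0 descent steps not counted)

16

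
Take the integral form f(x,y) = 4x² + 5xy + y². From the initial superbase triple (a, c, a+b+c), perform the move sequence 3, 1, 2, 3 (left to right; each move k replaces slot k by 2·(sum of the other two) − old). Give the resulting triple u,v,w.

start (4,1,10) = (f(1,0),f(0,1),f(1,1))
replace slot 3: 2·(4+1) − 10 = 0 → (4,1,0)
replace slot 1: 2·(1+0) − 4 = -2 → (-2,1,0)
replace slot 2: 2·((-2)+0) − 1 = -5 → (-2,-5,0)
replace slot 3: 2·((-2)+(-5)) − 0 = -14 → (-2,-5,-14)

-2,-5,-14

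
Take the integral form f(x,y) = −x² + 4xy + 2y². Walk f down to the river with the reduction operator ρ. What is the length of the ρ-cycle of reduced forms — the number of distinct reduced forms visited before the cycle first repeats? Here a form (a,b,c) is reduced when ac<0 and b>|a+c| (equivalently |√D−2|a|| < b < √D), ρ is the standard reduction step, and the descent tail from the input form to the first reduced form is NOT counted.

D = 24, ⌊√D⌋ = 4
river: ρ → (2,4,-1)
river: ρ → (-1,4,2)
ρ-cycle length = 2 (tail of 0 descent steps not counted)

2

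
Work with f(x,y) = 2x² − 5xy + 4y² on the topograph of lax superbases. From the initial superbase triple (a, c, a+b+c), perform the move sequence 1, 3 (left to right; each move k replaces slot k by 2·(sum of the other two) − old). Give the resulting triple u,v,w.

start (2,4,1) = (f(1,0),f(0,1),f(1,1))
replace slot 1: 2·(4+1) − 2 = 8 → (8,4,1)
replace slot 3: 2·(8+4) − 1 = 23 → (8,4,23)

8,4,23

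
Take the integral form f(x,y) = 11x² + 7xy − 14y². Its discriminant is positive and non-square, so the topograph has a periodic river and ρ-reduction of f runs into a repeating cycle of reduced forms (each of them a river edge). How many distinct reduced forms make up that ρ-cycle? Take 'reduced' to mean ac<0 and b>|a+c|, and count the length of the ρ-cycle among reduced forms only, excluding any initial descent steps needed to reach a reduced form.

D = 665, ⌊√D⌋ = 25
river: ρ → (-14,21,4)
river: ρ → (4,19,-19)
river: ρ → (-19,19,4)
river: ρ → (4,21,-14)
river: ρ → (-14,7,11)
river: ρ → (11,15,-10)
river: ρ → (-10,25,1)
river: ρ → (1,25,-10)
river: ρ → (-10,15,11)
river: ρ → (11,7,-14)
ρ-cycle length = 10 (tail of 0 descent steps not counted)

10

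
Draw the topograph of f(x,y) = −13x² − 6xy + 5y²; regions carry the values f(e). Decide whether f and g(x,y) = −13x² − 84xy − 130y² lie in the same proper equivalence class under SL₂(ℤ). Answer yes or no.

D₁ = 296, D₂ = 296
river cycle of f (length 6): (5, 16, -2), (-2, 16, 5), (5, 14, -5), (-5, 16, 2), (2, 16, -5), (-5, 14, 5)
river cycle of g (length 6): (5, 16, -2), (-2, 16, 5), (5, 14, -5), (-5, 16, 2), (2, 16, -5), (-5, 14, 5)
cycles coincide ⇒ equivalent

yes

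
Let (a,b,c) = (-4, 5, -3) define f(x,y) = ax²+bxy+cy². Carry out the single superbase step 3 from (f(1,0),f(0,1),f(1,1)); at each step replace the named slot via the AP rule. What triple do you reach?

start (-4,-3,-2) = (f(1,0),f(0,1),f(1,1))
replace slot 3: 2·((-4)+(-3)) − (-2) = -12 → (-4,-3,-12)

-4,-3,-12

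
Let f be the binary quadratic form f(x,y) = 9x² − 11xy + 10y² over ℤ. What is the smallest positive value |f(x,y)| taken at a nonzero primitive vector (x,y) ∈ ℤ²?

translate: b→7 (≡-11 mod 18), so (9,-11,10)→(9,7,8)
flip: (9,7,8)→(8,-7,9)
reduced (well bottom): (8,-7,9) with a≤c, −a<b≤a
well minimum = a = 8

8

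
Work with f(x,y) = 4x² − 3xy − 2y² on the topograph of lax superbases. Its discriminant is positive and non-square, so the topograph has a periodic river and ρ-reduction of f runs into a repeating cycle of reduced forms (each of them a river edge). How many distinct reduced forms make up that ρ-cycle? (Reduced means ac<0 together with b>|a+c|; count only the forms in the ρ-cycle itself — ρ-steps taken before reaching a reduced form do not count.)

D = 41, ⌊√D⌋ = 6
descent: ρ → (-2,3,4)  [lands on river]
river: ρ → (4,5,-1)
river: ρ → (-1,5,4)
river: ρ → (4,3,-2)
river: ρ → (-2,5,2)
river: ρ → (2,3,-4)
river: ρ → (-4,5,1)
river: ρ → (1,5,-4)
river: ρ → (-4,3,2)
river: ρ → (2,5,-2)
ρ-cycle length = 10 (tail of 1 descent step not counted)

10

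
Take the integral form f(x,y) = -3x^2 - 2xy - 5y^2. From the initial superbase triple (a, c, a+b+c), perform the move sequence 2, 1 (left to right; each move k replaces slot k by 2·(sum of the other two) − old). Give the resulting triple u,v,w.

start (-3,-5,-10) = (f(1,0),f(0,1),f(1,1))
replace slot 2: 2·((-3)+(-10)) − (-5) = -21 → (-3,-21,-10)
replace slot 1: 2·((-21)+(-10)) − (-3) = -59 → (-59,-21,-10)

-59,-21,-10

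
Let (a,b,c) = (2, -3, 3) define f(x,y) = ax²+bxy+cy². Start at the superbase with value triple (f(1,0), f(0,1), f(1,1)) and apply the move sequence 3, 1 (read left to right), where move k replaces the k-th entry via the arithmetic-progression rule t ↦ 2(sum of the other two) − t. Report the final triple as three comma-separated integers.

start (2,3,2) = (f(1,0),f(0,1),f(1,1))
replace slot 3: 2·(2+3) − 2 = 8 → (2,3,8)
replace slot 1: 2·(3+8) − 2 = 20 → (20,3,8)

20,3,8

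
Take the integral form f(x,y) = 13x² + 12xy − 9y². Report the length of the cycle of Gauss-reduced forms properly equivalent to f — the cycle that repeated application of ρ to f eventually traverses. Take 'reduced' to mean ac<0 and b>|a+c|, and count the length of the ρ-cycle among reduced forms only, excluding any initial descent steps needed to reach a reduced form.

D = 612, ⌊√D⌋ = 24
river: ρ → (-9,24,1)
river: ρ → (1,24,-9)
river: ρ → (-9,12,13)
river: ρ → (13,14,-8)
river: ρ → (-8,18,9)
river: ρ → (9,18,-8)
river: ρ → (-8,14,13)
river: ρ → (13,12,-9)
ρ-cycle length = 8 (tail of 0 descent steps not counted)

8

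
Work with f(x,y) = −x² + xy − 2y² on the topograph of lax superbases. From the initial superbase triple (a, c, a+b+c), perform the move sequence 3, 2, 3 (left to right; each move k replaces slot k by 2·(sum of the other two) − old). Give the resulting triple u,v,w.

start (-1,-2,-2) = (f(1,0),f(0,1),f(1,1))
replace slot 3: 2·((-1)+(-2)) − (-2) = -4 → (-1,-2,-4)
replace slot 2: 2·((-1)+(-4)) − (-2) = -8 → (-1,-8,-4)
replace slot 3: 2·((-1)+(-8)) − (-4) = -14 → (-1,-8,-14)

-1,-8,-14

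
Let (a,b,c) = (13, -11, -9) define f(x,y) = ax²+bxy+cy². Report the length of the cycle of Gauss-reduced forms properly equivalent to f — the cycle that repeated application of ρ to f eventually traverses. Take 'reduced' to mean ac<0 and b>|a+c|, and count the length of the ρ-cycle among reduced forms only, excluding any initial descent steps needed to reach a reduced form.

D = 589, ⌊√D⌋ = 24
descent: ρ → (-9,11,13)  [lands on river]
river: ρ → (13,15,-7)
river: ρ → (-7,13,15)
river: ρ → (15,17,-5)
river: ρ → (-5,23,3)
river: ρ → (3,19,-19)
river: ρ → (-19,19,3)
river: ρ → (3,23,-5)
river: ρ → (-5,17,15)
river: ρ → (15,13,-7)
river: ρ → (-7,15,13)
river: ρ → (13,11,-9)
river: ρ → (-9,7,15)
river: ρ → (15,23,-1)
river: ρ → (-1,23,15)
river: ρ → (15,7,-9)
ρ-cycle length = 16 (tail of 1 descent step not counted)

16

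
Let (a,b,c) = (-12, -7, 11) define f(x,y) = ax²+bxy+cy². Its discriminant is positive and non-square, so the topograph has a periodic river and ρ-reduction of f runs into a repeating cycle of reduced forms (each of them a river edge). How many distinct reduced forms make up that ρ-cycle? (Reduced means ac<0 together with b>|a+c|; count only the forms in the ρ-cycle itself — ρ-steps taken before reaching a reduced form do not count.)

D = 577, ⌊√D⌋ = 24
descent: ρ → (11,7,-12)  [lands on river]
river: ρ → (-12,17,6)
river: ρ → (6,19,-9)
river: ρ → (-9,17,8)
river: ρ → (8,15,-11)
river: ρ → (-11,7,12)
river: ρ → (12,17,-6)
river: ρ → (-6,19,9)
river: ρ → (9,17,-8)
river: ρ → (-8,15,11)
ρ-cycle length = 10 (tail of 1 descent step not counted)

10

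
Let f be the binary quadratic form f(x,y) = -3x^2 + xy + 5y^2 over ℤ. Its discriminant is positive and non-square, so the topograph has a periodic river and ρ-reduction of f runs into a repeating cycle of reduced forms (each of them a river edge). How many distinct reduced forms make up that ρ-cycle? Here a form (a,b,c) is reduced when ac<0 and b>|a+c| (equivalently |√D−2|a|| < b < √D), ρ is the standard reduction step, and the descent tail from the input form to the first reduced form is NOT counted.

D = 61, ⌊√D⌋ = 7
descent: ρ → (5,-1,-3)
descent: ρ → (-3,7,1)  [lands on river]
river: ρ → (1,7,-3)
river: ρ → (-3,5,3)
river: ρ → (3,7,-1)
river: ρ → (-1,7,3)
river: ρ → (3,5,-3)
ρ-cycle length = 6 (tail of 2 descent steps not counted)

6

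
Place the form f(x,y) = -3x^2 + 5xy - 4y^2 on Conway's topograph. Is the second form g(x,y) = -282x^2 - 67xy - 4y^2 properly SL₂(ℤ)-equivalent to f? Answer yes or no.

D₁ = -23, D₂ = -23
f is negative-definite; reduce −f:
−f: translate: b→1 (≡-5 mod 6), so (3,-5,4)→(3,1,2)
−f: flip: (3,1,2)→(2,-1,3)
−f: reduced (well bottom): (2,-1,3) with a≤c, −a<b≤a
flip sign back: reduced form of f is (-2,1,-3)
g is negative-definite; reduce −g:
−g: flip: (282,67,4)→(4,-67,282)
−g: translate: b→-3 (≡-67 mod 8), so (4,-67,282)→(4,-3,2)
−g: flip: (4,-3,2)→(2,3,4)
−g: translate: b→-1 (≡3 mod 4), so (2,3,4)→(2,-1,3)
−g: reduced (well bottom): (2,-1,3) with a≤c, −a<b≤a
flip sign back: reduced form of g is (-2,1,-3)
reduced forms (-2, 1, -3) vs (-2, 1, -3) ⇒ equivalent

yes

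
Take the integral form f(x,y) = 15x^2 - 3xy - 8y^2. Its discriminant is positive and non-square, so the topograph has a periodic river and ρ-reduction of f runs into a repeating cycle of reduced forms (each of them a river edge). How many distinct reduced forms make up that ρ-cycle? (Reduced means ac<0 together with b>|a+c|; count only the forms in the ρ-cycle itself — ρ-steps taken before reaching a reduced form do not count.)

D = 489, ⌊√D⌋ = 22
descent: ρ → (-8,19,4)  [lands on river]
river: ρ → (4,21,-3)
river: ρ → (-3,21,4)
river: ρ → (4,19,-8)
river: ρ → (-8,13,10)
river: ρ → (10,7,-11)
river: ρ → (-11,15,6)
river: ρ → (6,21,-2)
river: ρ → (-2,19,16)
river: ρ → (16,13,-5)
river: ρ → (-5,17,10)
river: ρ → (10,3,-12)
river: ρ → (-12,21,1)
river: ρ → (1,21,-12)
river: ρ → (-12,3,10)
river: ρ → (10,17,-5)
river: ρ → (-5,13,16)
river: ρ → (16,19,-2)
river: ρ → (-2,21,6)
river: ρ → (6,15,-11)
river: ρ → (-11,7,10)
river: ρ → (10,13,-8)
ρ-cycle length = 22 (tail of 1 descent step not counted)

22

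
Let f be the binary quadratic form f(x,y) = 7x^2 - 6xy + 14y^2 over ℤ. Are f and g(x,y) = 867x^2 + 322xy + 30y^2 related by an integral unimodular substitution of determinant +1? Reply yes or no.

D₁ = -356, D₂ = -356
f: reduced (well bottom): (7,-6,14) with a≤c, −a<b≤a
g: flip: (867,322,30)→(30,-322,867)
g: translate: b→-22 (≡-322 mod 60), so (30,-322,867)→(30,-22,7)
g: flip: (30,-22,7)→(7,22,30)
g: translate: b→-6 (≡22 mod 14), so (7,22,30)→(7,-6,14)
g: reduced (well bottom): (7,-6,14) with a≤c, −a<b≤a
reduced forms (7, -6, 14) vs (7, -6, 14) ⇒ equivalent

yes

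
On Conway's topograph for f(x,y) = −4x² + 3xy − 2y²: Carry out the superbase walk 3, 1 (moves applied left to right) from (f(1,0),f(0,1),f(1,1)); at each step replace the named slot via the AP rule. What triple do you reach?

start (-4,-2,-3) = (f(1,0),f(0,1),f(1,1))
replace slot 3: 2·((-4)+(-2)) − (-3) = -9 → (-4,-2,-9)
replace slot 1: 2·((-2)+(-9)) − (-4) = -18 → (-18,-2,-9)

-18,-2,-9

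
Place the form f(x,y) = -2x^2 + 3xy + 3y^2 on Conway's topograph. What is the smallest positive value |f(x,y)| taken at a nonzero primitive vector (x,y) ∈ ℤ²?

river: ρ → (3,3,-2)
river: ρ → (-2,5,1)
river: ρ → (1,5,-2)
river: ρ → (-2,3,3)
closes: descent 0, river 4
min |a| on river = 1

1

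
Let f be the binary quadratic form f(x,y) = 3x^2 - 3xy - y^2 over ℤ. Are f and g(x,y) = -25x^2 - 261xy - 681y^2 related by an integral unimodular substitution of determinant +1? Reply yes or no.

D₁ = 21, D₂ = 21
river cycle of f (length 2): (-1, 3, 3), (3, 3, -1)
river cycle of g (length 2): (-1, 3, 3), (3, 3, -1)
cycles coincide ⇒ equivalent

yes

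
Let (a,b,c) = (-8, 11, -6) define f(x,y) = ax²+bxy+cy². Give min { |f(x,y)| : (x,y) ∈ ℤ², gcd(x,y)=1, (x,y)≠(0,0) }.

translate: b→5 (≡-11 mod 16), so (8,-11,6)→(8,5,3)
flip: (8,5,3)→(3,-5,8)
translate: b→1 (≡-5 mod 6), so (3,-5,8)→(3,1,6)
reduced (well bottom): (3,1,6) with a≤c, −a<b≤a
well minimum |f| = |-3| = 3 (negative-definite)

3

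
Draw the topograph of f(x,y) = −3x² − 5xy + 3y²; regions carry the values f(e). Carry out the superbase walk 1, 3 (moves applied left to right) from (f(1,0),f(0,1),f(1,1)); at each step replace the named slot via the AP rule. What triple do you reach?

start (-3,3,-5) = (f(1,0),f(0,1),f(1,1))
replace slot 1: 2·(3+(-5)) − (-3) = -1 → (-1,3,-5)
replace slot 3: 2·((-1)+3) − (-5) = 9 → (-1,3,9)

-1,3,9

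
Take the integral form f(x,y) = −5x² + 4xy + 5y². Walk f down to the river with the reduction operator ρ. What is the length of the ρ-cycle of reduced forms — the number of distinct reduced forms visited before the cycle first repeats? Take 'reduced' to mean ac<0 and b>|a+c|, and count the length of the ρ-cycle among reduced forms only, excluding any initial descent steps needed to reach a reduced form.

D = 116, ⌊√D⌋ = 10
river: ρ → (5,6,-4)
river: ρ → (-4,10,1)
river: ρ → (1,10,-4)
river: ρ → (-4,6,5)
river: ρ → (5,4,-5)
river: ρ → (-5,6,4)
river: ρ → (4,10,-1)
river: ρ → (-1,10,4)
river: ρ → (4,6,-5)
river: ρ → (-5,4,5)
ρ-cycle length = 10 (tail of 0 descent steps not counted)

10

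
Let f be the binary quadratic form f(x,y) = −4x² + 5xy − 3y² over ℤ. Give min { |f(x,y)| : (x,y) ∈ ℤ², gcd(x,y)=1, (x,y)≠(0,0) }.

translate: b→3 (≡-5 mod 8), so (4,-5,3)→(4,3,2)
flip: (4,3,2)→(2,-3,4)
translate: b→1 (≡-3 mod 4), so (2,-3,4)→(2,1,3)
reduced (well bottom): (2,1,3) with a≤c, −a<b≤a
well minimum |f| = |-2| = 2 (negative-definite)

2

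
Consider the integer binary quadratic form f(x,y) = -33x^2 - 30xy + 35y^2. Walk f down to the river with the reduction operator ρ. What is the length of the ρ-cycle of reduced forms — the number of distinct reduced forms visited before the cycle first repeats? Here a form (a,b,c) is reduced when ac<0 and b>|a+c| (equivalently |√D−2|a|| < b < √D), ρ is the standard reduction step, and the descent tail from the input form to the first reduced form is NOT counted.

D = 5520, ⌊√D⌋ = 74
descent: ρ → (35,30,-33)  [lands on river]
river: ρ → (-33,36,32)
river: ρ → (32,28,-37)
river: ρ → (-37,46,23)
river: ρ → (23,46,-37)
river: ρ → (-37,28,32)
river: ρ → (32,36,-33)
river: ρ → (-33,30,35)
river: ρ → (35,40,-28)
river: ρ → (-28,72,3)
river: ρ → (3,72,-28)
river: ρ → (-28,40,35)
ρ-cycle length = 12 (tail of 1 descent step not counted)

12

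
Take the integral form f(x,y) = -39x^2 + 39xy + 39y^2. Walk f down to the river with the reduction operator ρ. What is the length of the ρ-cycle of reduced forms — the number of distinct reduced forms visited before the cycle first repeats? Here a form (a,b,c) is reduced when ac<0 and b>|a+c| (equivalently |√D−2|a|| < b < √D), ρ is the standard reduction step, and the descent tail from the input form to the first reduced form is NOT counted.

D = 7605, ⌊√D⌋ = 87
river: ρ → (39,39,-39)
river: ρ → (-39,39,39)
ρ-cycle length = 2 (tail of 0 descent steps not counted)

2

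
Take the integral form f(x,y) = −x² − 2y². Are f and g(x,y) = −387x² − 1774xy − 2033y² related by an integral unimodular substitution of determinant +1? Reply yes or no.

D₁ = -8, D₂ = -8
f is negative-definite; reduce −f:
−f: reduced (well bottom): (1,0,2) with a≤c, −a<b≤a
flip sign back: reduced form of f is (-1,0,-2)
g is negative-definite; reduce −g:
−g: translate: b→226 (≡1774 mod 774), so (387,1774,2033)→(387,226,33)
−g: flip: (387,226,33)→(33,-226,387)
−g: translate: b→-28 (≡-226 mod 66), so (33,-226,387)→(33,-28,6)
−g: flip: (33,-28,6)→(6,28,33)
−g: translate: b→4 (≡28 mod 12), so (6,28,33)→(6,4,1)
−g: flip: (6,4,1)→(1,-4,6)
−g: translate: b→0 (≡-4 mod 2), so (1,-4,6)→(1,0,2)
−g: reduced (well bottom): (1,0,2) with a≤c, −a<b≤a
flip sign back: reduced form of g is (-1,0,-2)
reduced forms (-1, 0, -2) vs (-1, 0, -2) ⇒ equivalent

yes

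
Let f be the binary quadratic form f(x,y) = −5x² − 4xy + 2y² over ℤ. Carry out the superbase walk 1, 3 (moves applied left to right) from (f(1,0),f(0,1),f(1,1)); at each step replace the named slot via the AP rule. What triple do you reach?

start (-5,2,-7) = (f(1,0),f(0,1),f(1,1))
replace slot 1: 2·(2+(-7)) − (-5) = -5 → (-5,2,-7)
replace slot 3: 2·((-5)+2) − (-7) = 1 → (-5,2,1)

-5,2,1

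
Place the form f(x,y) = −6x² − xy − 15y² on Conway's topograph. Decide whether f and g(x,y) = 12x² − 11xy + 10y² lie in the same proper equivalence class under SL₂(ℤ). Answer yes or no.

D₁ = -359, D₂ = -359
f is negative-definite; reduce −f:
−f: reduced (well bottom): (6,1,15) with a≤c, −a<b≤a
flip sign back: reduced form of f is (-6,-1,-15)
g: flip: (12,-11,10)→(10,11,12)
g: translate: b→-9 (≡11 mod 20), so (10,11,12)→(10,-9,11)
g: reduced (well bottom): (10,-9,11) with a≤c, −a<b≤a
reduced forms (-6, -1, -15) vs (10, -9, 11) ⇒ inequivalent

no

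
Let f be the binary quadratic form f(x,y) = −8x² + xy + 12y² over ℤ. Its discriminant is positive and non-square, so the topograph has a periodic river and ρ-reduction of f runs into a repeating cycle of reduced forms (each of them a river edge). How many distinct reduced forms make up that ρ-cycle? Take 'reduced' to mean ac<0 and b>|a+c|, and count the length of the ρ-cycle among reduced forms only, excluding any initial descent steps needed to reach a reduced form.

D = 385, ⌊√D⌋ = 19
descent: ρ → (12,-1,-8)
descent: ρ → (-8,17,3)  [lands on river]
river: ρ → (3,19,-2)
river: ρ → (-2,17,12)
river: ρ → (12,7,-7)
river: ρ → (-7,7,12)
river: ρ → (12,17,-2)
river: ρ → (-2,19,3)
river: ρ → (3,17,-8)
river: ρ → (-8,15,5)
river: ρ → (5,15,-8)
ρ-cycle length = 10 (tail of 2 descent steps not counted)

10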